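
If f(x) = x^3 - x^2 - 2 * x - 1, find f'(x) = 3*x^2 - 2*x - 2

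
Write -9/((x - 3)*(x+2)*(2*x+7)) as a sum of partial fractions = -12/(13*(2*x + 7)) + 3/(5*(x + 2)) - 9/(65*(x - 3))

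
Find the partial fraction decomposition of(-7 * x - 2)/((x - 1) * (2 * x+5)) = -31/(7*(2*x + 5)) - 9/(7*(x - 1))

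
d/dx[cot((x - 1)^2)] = 2*(1 - x)/sin(x^2 - 2*x + 1)^2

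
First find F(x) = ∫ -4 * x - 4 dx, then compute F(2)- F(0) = -16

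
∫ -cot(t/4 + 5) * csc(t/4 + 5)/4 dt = csc(t/4 + 5) + C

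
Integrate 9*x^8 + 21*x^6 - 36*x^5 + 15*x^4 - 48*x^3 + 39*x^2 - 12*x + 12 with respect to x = x^9 + 3*x^7 - 6*x^6 + 3*x^5 - 12*x^4 + 13*x^3 - 6*x^2 + 12*x + C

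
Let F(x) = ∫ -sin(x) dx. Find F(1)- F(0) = -1 + cos(1)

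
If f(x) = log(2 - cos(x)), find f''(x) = (2*cos(x) - 1)/(cos(x) - 2)^2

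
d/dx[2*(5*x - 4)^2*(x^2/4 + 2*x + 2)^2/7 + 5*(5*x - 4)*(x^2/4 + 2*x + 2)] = 75*x^5/28 + 225*x^4/7 + 688*x^3/7 + 909*x^2/28 + 10*x + 6/7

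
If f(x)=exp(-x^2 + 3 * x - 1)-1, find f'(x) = (3 - 2*x)*exp(-x^2 + 3*x - 1)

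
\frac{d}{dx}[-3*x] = -3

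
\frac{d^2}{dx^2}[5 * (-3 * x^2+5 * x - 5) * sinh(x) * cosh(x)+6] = -30*x^2*sinh(2*x) + 50*x*sinh(2*x) - 60*x*cosh(2*x) - 65*sinh(2*x) + 50*cosh(2*x)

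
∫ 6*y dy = 3*y^2 + C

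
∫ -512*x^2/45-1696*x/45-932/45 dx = -512*x^3/135 - 848*x^2/45 - 932*x/45 + C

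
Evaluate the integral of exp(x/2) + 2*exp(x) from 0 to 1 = -4 + 2*exp(1/2) + 2*E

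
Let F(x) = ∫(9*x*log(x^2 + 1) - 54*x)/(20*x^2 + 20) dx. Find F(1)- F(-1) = 0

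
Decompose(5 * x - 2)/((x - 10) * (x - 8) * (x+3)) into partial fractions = -17/(143*(x + 3)) - 19/(11*(x - 8)) + 24/(13*(x - 10))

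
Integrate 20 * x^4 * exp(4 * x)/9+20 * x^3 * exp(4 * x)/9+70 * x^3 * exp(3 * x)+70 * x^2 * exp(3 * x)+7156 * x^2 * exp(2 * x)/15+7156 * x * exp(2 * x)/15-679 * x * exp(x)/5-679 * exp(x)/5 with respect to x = x^2*exp(2*x)/5 + 21*x*exp(x)/5 + 5*(x^2*exp(2*x) + 21*x*exp(x) - 6)^2/9 + C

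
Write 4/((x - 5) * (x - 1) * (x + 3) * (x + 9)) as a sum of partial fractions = -1/(210*(x + 9)) + 1/(48*(x + 3)) - 1/(40*(x - 1)) + 1/(112*(x - 5))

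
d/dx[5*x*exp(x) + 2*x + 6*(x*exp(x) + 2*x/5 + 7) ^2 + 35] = 12*x^2*exp(2*x) + 24*x^2*exp(x)/5 + 12*x*exp(2*x) + 493*x*exp(x)/5 + 48*x/25 + 89*exp(x) + 178/5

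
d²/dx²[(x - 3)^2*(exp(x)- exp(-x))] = (x^2*exp(2*x) - x^2 - 2*x*exp(2*x) + 10*x - exp(2*x) - 23)*exp(-x)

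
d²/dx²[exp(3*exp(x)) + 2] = 3*exp(x + 3*exp(x)) + 9*exp(2*x + 3*exp(x))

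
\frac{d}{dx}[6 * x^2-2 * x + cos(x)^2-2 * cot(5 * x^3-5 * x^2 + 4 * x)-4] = 30*x^2/sin(x*(5*x^2 - 5*x + 4))^2 + 12*x - 20*x/sin(x*(5*x^2 - 5*x + 4))^2 - sin(2*x) - 2 + 8/sin(x*(5*x^2 - 5*x + 4))^2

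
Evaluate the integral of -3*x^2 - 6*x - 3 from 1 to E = 8 - (1 + E)^3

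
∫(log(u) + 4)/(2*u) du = (log(u) + 4)^2/4 + C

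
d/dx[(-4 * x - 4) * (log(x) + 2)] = (-4*x*log(x) - 12*x - 4)/x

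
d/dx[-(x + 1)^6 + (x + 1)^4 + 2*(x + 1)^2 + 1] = -6*x^5 - 30*x^4 - 56*x^3 - 48*x^2 - 14*x + 2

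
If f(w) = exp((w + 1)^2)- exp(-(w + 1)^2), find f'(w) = (2*w*exp(2*w^2 + 4*w + 2) + 2*w + 2*exp(2*w^2 + 4*w + 2) + 2)*exp(-w^2 - 2*w - 1)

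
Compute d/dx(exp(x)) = exp(x)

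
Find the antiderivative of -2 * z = -z^2 + C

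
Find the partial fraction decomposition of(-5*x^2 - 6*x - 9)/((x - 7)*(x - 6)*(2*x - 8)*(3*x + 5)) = 87/(5083*(3*x + 5)) - 113/(204*(x - 4)) + 225/(92*(x - 6)) - 74/(39*(x - 7))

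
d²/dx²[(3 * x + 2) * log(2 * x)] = (3*x - 2)/x^2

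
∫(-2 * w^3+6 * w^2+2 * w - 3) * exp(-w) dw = (2*w^3 - 2*w + 1)*exp(-w) + C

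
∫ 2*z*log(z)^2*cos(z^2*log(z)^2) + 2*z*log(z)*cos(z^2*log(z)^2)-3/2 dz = -3*z/2 + sin(z^2*log(z)^2) + C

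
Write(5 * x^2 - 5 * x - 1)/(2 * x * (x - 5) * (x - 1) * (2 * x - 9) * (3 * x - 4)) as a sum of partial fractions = 9/(152*(3*x - 4)) - 622/(1197*(2*x - 9)) + 1/(56*(x - 1)) + 9/(40*(x - 5)) - 1/(360*x)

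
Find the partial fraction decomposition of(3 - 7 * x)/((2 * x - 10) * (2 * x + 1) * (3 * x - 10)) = 183/(230*(3*x - 10)) + 13/(253*(2*x + 1)) - 16/(55*(x - 5))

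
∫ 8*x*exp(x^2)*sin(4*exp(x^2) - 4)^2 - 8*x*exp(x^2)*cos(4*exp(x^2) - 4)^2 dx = -sin(8*exp(x^2) - 8)/2 + C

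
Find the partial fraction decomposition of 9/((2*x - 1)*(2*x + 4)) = 9/(5*(2*x - 1)) - 9/(10*(x + 2))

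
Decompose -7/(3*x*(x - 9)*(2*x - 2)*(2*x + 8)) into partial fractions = 7/(3120*(x + 4)) + 7/(480*(x - 1)) - 7/(11232*(x - 9)) - 7/(432*x)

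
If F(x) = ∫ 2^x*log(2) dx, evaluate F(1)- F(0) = 1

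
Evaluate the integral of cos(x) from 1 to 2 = -sin(1) + sin(2)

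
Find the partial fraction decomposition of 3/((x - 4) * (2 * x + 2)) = -3/(10*(x + 1)) + 3/(10*(x - 4))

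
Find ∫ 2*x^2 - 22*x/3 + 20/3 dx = 2*x^3/3 - 11*x^2/3 + 20*x/3 + C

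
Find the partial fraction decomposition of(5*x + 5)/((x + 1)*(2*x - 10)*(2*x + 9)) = -5/(19*(2*x + 9)) + 5/(38*(x - 5))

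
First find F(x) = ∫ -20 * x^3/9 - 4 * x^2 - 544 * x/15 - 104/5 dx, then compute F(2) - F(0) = -6016/45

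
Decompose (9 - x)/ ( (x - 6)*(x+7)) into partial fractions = -16/(13*(x + 7)) + 3/(13*(x - 6))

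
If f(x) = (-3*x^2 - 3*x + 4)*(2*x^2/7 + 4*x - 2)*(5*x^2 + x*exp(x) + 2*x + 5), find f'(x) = -6*x^5*exp(x)/7 - 180*x^5/7 - 120*x^4*exp(x)/7 - 330*x^4 - 394*x^3*exp(x)/7 - 1520*x^3/7 + 52*x^2*exp(x)/7 + 108*x^2 + 36*x*exp(x) - 284*x/7 - 8*exp(x) + 94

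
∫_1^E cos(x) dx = -sin(1) + sin(E)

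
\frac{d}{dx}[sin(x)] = cos(x)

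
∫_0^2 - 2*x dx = -4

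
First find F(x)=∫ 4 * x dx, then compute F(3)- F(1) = 16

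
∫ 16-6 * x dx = -3*x^2 + 16*x + C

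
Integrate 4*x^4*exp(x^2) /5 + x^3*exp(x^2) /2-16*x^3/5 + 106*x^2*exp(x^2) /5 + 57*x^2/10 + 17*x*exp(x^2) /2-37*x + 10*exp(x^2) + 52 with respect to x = (-2*x + exp(x^2) + 6)*(8*x^3 + 5*x^2 + 200*x + 80)/20 + C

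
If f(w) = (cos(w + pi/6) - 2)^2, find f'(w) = 4*sin(w + pi/6) - sin(2*w + pi/3)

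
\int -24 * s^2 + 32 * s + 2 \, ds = -8*s^3 + 16*s^2 + 2*s + C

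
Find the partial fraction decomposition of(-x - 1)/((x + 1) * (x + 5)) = -1/(x + 5)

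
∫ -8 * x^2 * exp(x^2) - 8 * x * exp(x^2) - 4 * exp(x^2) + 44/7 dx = 44*x/7 - 4*(x + 1)*exp(x^2) + C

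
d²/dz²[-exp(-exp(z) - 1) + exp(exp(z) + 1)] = (-exp(2*z) + exp(z) + exp(z + 2*exp(z) + 2) + exp(2*z + 2*exp(z) + 2))*exp(-exp(z) - 1)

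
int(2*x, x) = x^2 + C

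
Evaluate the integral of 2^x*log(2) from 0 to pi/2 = -1 + 2^(pi/2)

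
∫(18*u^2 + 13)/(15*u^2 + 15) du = 6*u/5 + acot(u)/3 + C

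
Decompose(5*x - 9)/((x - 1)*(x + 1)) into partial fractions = 7/(x + 1) - 2/(x - 1)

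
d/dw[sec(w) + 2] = tan(w)*sec(w)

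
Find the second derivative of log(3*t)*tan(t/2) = (t^2*log(t)*sin(t/2)/cos(t/2)^3 + t^2*log(3)*sin(t/2)/cos(t/2)^3 + 2*t/cos(t/2)^2 - 2*tan(t/2))/(2*t^2)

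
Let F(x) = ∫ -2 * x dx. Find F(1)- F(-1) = 0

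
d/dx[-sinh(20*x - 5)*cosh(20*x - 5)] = -20*cosh(40*x - 10)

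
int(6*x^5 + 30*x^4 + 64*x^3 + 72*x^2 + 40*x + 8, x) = x^6 + 6*x^5 + 16*x^4 + 24*x^3 + 20*x^2 + 8*x + C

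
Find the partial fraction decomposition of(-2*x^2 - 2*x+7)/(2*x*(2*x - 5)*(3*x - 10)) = -197/(100*(3*x - 10)) + 21/(25*(2*x - 5)) + 7/(100*x)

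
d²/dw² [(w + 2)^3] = 6*w + 12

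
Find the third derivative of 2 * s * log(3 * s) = -2/s^2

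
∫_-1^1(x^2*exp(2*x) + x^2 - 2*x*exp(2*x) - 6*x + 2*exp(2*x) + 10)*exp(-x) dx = -14*exp(-1) + 14*E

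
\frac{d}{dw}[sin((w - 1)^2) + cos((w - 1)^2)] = -2*w*sin(w^2 - 2*w + 1) + 2*w*cos(w^2 - 2*w + 1) + 2*sin(w^2 - 2*w + 1) - 2*cos(w^2 - 2*w + 1)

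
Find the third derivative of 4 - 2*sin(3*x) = 54*cos(3*x)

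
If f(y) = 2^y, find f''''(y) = 2^y*log(2)^4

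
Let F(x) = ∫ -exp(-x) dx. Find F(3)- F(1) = -exp(-1) + exp(-3)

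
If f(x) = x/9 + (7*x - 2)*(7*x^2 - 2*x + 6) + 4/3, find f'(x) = 147*x^2 - 56*x + 415/9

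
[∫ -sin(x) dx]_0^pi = -2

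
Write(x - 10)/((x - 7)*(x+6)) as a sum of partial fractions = 16/(13*(x + 6)) - 3/(13*(x - 7))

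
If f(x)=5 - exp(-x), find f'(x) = exp(-x)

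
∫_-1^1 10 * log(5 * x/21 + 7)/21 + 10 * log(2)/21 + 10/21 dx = -284*log(284/21)/21 + 304*log(304/21)/21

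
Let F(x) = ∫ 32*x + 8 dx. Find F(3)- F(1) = 144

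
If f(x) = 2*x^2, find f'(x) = 4*x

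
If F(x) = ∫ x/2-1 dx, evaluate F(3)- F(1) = 0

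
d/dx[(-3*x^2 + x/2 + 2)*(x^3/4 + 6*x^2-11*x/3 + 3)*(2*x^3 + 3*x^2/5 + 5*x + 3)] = -12*x^7 - 1267*x^6/5 + 1743*x^5/20 - 9671*x^4/24 + 949*x^3/30 + 347*x^2/2 - 662*x/15 + 25/2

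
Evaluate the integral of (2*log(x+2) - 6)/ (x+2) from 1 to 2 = -(-3 + log(3))^2 + (-3 + log(4))^2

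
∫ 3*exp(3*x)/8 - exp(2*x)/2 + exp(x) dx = (exp(2*x) - 2*exp(x) + 8)*exp(x)/8 + C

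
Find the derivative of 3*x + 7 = 3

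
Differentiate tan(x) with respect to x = cos(x)^(-2)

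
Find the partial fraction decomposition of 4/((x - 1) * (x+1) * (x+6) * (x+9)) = -1/(60*(x + 9)) + 4/(105*(x + 6)) - 1/(20*(x + 1)) + 1/(35*(x - 1))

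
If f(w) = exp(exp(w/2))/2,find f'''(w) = exp(w/2 + exp(w/2))/16 + 3*exp(w + exp(w/2))/16 + exp(3*w/2 + exp(w/2))/16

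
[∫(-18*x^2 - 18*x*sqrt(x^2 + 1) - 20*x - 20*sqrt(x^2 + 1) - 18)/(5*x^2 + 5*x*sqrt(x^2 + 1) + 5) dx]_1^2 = -4*log(2 + sqrt(5)) - 18/5 + 4*log(1 + sqrt(2))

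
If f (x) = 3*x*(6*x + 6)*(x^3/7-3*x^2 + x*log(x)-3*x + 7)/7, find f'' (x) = 360*x^3/49 - 4320*x^2/49 + 108*x*log(x)/7 - 558*x/7 + 36*log(x)/7 + 198/7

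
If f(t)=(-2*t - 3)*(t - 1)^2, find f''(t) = 2 - 12*t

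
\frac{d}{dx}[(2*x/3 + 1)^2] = 8*x/9 + 4/3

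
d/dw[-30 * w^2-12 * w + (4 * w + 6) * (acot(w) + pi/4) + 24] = (-60*w^3 + 4*w^2*acot(w) - 12*w^2 + pi*w^2 - 64*w + 4*acot(w) - 18 + pi)/(w^2 + 1)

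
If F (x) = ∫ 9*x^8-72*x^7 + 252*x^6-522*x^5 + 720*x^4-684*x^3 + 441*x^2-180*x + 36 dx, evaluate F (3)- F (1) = 344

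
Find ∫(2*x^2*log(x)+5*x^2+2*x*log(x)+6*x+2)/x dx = (log(x) + 2)*(x^2 + 2*x + 2) + C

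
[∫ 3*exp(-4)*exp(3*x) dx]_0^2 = -exp(-4) + exp(2)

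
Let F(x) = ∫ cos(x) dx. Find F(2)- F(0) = sin(2)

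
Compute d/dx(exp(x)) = exp(x)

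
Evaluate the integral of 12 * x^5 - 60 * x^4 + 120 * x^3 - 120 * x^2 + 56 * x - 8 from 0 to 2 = 0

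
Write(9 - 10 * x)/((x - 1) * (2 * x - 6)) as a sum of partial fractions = 1/(4*(x - 1)) - 21/(4*(x - 3))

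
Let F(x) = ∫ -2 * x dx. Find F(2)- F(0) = -4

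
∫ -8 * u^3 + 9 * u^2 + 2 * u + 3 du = -2*u^4 + 3*u^3 + u^2 + 3*u + C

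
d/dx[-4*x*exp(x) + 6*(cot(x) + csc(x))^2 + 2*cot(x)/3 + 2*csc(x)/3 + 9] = -4*x*exp(x) - 4*exp(x) + 12/sin(x) - 2*cos(x)/(3*sin(x)^2) - 2/(3*sin(x)^2) - 24*cos(x)/sin(x)^3 - 24/sin(x)^3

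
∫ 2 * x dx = x^2 + C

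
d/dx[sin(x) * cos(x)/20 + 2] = cos(2*x)/20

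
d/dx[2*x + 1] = 2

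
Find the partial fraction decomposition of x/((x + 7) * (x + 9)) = 9/(2*(x + 9)) - 7/(2*(x + 7))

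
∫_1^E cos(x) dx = -sin(1) + sin(E)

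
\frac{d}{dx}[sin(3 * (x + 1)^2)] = 6*(x + 1)*cos(3*(x^2 + 2*x + 1))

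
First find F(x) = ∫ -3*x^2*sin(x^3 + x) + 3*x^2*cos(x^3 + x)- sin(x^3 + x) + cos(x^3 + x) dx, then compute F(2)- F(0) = -1 + cos(10) + sin(10)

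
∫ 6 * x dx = 3*x^2 + C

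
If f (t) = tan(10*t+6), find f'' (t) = 200*tan(10*t + 6)^3 + 200*tan(10*t + 6)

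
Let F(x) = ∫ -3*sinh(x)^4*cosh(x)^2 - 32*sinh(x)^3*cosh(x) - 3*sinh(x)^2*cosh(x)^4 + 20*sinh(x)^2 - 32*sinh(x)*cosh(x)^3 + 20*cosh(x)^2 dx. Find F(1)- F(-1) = -sinh(6)/16 + 323*sinh(2)/16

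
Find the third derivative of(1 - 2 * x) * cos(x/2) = -x*sin(x/2)/4 + sin(x/2)/8 + 3*cos(x/2)/2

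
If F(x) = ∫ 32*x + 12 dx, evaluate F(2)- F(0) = 88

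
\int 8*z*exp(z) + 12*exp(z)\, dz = (8*z + 4)*exp(z) + C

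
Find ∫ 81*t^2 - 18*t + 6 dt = 27*t^3 - 9*t^2 + 6*t + C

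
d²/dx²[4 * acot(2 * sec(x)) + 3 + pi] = 8*(cos(x)^2 - 6)*cos(x)/(cos(x)^2 + 4)^2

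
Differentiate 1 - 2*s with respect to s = -2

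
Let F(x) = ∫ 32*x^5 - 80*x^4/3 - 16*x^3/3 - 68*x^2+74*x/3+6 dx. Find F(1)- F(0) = -17/3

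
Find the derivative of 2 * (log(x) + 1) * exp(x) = (2*x*exp(x)*log(x) + 2*x*exp(x) + 2*exp(x))/x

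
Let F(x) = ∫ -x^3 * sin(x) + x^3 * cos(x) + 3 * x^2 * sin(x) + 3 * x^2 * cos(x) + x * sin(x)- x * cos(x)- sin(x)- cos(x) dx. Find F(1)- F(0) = 0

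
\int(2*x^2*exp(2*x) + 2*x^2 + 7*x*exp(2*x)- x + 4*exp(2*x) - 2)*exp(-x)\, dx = 2*(2*x^2 + 3*x + 1)*sinh(x) + C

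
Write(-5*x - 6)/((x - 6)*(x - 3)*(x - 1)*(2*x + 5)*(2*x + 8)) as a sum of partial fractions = -52/(3927*(2*x + 5)) + 1/(150*(x + 4)) - 11/(700*(x - 1)) + 1/(44*(x - 3)) - 3/(425*(x - 6))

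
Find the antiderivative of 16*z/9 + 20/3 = 8*z^2/9 + 20*z/3 + C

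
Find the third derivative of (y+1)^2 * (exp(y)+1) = y^2*exp(y) + 8*y*exp(y) + 13*exp(y)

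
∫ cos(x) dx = sin(x) + C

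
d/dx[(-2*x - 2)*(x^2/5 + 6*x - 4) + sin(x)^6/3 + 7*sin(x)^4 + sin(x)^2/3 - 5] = -6*x^2/5 - 124*x/5 + (1 - cos(2*x))^2*sin(2*x)/4 + 22*sin(2*x)/3 - 7*sin(4*x)/2 - 4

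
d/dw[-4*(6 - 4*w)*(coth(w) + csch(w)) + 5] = (-16*w*cosh(w) - 16*w + 16*sinh(w) + 8*sinh(2*w) + 24*cosh(w) + 24)/sinh(w)^2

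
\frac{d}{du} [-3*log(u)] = -3/u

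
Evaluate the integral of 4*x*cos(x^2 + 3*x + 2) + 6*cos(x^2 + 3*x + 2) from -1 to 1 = 2*sin(6)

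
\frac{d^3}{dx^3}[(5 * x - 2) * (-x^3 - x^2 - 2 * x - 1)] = -120*x - 18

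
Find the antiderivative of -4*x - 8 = -2*x^2 - 8*x + C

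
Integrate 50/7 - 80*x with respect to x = -40*x^2 + 50*x/7 + C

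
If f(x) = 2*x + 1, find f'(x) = 2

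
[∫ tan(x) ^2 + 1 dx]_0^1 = tan(1)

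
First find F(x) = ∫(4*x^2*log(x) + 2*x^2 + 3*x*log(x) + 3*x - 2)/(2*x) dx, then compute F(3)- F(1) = 25*log(3)/2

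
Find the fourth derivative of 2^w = 2^w*log(2)^4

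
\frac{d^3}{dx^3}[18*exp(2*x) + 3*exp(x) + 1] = 144*exp(2*x) + 3*exp(x)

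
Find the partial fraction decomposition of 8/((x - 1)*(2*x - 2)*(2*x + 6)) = 1/(8*(x + 3)) - 1/(8*(x - 1)) + 1/(2*(x - 1)^2)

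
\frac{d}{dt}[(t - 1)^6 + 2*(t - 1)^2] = 6*t^5 - 30*t^4 + 60*t^3 - 60*t^2 + 34*t - 10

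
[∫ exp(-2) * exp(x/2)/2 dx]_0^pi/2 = -exp(-2) + exp(-2 + pi/4)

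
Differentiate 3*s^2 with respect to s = 6*s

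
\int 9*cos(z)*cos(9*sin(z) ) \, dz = sin(9*sin(z)) + C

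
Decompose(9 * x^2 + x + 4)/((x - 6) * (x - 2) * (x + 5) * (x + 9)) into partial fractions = -181/(165*(x + 9)) + 8/(11*(x + 5)) - 3/(22*(x - 2)) + 167/(330*(x - 6))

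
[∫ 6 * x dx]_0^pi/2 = 3*pi^2/4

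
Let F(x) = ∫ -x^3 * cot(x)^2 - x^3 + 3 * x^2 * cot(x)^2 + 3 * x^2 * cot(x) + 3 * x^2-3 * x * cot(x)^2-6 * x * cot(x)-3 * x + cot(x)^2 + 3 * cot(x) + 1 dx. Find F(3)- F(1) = 8*cot(3)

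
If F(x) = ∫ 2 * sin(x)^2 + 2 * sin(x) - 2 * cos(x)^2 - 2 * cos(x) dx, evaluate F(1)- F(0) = -2*sqrt(2)*sin(pi/4 + 1) - sin(2) + 2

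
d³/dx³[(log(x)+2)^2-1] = (4*log(x) + 2)/x^3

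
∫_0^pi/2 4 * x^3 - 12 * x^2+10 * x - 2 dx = -(-1 + pi/2)^2 + (-1 + pi/2)^4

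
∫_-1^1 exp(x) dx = E - exp(-1)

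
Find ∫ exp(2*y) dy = exp(2*y)/2 + C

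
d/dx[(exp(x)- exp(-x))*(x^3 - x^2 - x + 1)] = (x^3*exp(2*x) + x^3 + 2*x^2*exp(2*x) - 4*x^2 - 3*x*exp(2*x) + x + 2)*exp(-x)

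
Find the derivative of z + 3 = 1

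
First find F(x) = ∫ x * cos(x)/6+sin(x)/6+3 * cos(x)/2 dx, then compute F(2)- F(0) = 11*sin(2)/6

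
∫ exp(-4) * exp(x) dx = exp(x - 4) + C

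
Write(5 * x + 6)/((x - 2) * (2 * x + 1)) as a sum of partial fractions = -7/(5*(2*x + 1)) + 16/(5*(x - 2))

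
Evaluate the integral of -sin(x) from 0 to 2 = -1 + cos(2)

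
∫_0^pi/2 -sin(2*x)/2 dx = -1/2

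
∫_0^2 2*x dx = 4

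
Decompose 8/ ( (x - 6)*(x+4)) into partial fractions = -4/(5*(x + 4)) + 4/(5*(x - 6))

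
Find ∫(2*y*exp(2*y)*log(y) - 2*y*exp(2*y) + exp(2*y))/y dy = (log(y) - 1)*exp(2*y) + C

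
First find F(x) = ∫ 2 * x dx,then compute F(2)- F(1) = 3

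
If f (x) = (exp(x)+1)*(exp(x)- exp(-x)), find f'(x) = (2*exp(3*x) + exp(2*x) + 1)*exp(-x)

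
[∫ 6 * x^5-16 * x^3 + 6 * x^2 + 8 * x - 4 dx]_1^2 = 25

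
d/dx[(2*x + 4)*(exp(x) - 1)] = 2*x*exp(x) + 6*exp(x) - 2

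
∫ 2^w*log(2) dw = 2^w + C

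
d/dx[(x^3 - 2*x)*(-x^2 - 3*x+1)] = -5*x^4 - 12*x^3 + 9*x^2 + 12*x - 2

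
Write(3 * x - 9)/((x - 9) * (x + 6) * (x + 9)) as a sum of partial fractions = -2/(3*(x + 9)) + 3/(5*(x + 6)) + 1/(15*(x - 9))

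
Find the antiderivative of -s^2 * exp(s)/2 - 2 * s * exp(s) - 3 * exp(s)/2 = (-s^2 - 2*s - 1)*exp(s)/2 + C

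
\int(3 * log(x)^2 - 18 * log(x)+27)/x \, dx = (log(x) - 3)^3 + C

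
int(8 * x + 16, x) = 4*x^2 + 16*x + C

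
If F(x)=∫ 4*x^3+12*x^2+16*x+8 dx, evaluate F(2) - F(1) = 75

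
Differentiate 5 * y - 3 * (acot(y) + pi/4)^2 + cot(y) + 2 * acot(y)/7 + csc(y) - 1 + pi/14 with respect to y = (-14*y^2*cot(y)^2 - 14*y^2*cot(y)*csc(y) + 56*y^2 - 14*cot(y)^2 - 14*cot(y)*csc(y) + 84*acot(y) + 52 + 21*pi)/(14*y^2 + 14)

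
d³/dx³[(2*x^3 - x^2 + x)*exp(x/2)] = x^3*exp(x/2)/4 + 35*x^2*exp(x/2)/8 + 133*x*exp(x/2)/8 + 39*exp(x/2)/4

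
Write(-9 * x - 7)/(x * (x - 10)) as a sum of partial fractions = -97/(10*(x - 10)) + 7/(10*x)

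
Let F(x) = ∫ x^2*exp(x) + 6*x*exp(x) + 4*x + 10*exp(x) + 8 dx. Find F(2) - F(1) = -11*E + 14 + 18*exp(2)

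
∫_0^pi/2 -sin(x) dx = -1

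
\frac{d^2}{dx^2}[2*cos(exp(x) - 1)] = -2*(exp(x)*cos(exp(x) - 1) + sin(exp(x) - 1))*exp(x)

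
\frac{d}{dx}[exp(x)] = exp(x)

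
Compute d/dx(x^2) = 2*x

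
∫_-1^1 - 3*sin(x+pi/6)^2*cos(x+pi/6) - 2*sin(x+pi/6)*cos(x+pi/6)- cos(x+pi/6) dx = -sqrt(3)*(2*sin(2) + 7*sin(1))/4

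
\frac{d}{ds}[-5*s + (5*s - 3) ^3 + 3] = 375*s^2 - 450*s + 130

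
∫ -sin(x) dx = cos(x) + C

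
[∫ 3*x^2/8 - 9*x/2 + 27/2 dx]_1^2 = 61/8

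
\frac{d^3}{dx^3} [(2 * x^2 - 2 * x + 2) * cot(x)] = -4*x^2 - 16*x^2/tan(x)^2 - 12*x^2/tan(x)^4 + 4*x + 24*x/tan(x) + 16*x/tan(x)^2 + 24*x/tan(x)^3 + 12*x/tan(x)^4 - 16 - 12/tan(x) - 28/tan(x)^2 - 12/tan(x)^3 - 12/tan(x)^4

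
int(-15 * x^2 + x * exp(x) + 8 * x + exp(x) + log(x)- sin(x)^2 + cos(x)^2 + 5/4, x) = -5*x^3 + 4*x^2 + x*exp(x) + x*log(x) + x/4 + sin(2*x)/2 + C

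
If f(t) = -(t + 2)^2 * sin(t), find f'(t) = -t^2*cos(t) - 2*t*sin(t) - 4*t*cos(t) - 4*sin(t) - 4*cos(t)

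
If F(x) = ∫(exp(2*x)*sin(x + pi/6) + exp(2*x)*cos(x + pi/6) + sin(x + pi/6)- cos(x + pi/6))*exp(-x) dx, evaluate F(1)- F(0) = (E - exp(-1))*sin(pi/6 + 1)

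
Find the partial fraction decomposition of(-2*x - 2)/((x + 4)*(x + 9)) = -16/(5*(x + 9)) + 6/(5*(x + 4))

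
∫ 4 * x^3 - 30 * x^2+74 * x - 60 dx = x^4 - 10*x^3 + 37*x^2 - 60*x + C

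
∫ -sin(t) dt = cos(t) + C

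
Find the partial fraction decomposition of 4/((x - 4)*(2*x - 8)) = 2/(x - 4)^2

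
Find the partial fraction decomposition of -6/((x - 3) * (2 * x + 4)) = 3/(5*(x + 2)) - 3/(5*(x - 3))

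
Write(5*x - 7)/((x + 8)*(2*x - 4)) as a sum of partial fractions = 47/(20*(x + 8)) + 3/(20*(x - 2))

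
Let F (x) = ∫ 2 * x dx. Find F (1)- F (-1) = 0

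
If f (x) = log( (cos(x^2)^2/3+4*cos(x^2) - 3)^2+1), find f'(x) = x*(396*sin(x^2) - 254*sin(2*x^2) - 36*sin(3*x^2) - sin(4*x^2))/(cos(x^2)^4 + 24*cos(x^2)^3 + 126*cos(x^2)^2 - 216*cos(x^2) + 90)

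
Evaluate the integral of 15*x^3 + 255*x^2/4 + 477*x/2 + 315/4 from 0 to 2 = 1729/2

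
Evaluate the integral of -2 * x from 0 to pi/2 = -pi^2/4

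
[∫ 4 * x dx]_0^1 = 2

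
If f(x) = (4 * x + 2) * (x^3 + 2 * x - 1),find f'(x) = 16*x^3 + 6*x^2 + 16*x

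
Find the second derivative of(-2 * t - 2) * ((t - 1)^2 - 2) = 4 - 12*t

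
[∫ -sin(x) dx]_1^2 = -cos(1) + cos(2)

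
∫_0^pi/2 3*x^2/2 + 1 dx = pi/2 + pi^3/16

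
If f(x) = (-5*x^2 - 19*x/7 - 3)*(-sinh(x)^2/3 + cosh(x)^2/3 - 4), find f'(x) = 110*x/3 + 209/21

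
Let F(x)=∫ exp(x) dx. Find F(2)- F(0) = -1 + exp(2)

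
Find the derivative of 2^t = 2^t*log(2)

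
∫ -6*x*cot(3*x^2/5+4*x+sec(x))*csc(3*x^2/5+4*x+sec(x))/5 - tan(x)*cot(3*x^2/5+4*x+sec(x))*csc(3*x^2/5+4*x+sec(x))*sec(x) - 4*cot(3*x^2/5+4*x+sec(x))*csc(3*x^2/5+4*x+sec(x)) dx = csc(3*x^2/5 + 4*x + sec(x)) + C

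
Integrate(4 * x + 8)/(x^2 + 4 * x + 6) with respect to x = 2*log((x + 2)^2 + 2) + C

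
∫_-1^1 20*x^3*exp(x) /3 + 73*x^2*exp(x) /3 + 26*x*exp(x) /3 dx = 7*exp(-1)/3 + 11*E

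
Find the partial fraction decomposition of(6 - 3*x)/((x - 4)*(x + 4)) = -9/(4*(x + 4)) - 3/(4*(x - 4))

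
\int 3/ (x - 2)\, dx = 3*log(x - 2) + C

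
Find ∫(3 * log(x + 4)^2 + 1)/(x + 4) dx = log(x + 4)^3 + log(x + 4) + C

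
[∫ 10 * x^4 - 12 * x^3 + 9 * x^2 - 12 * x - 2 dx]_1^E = 6 + (2*E + exp(3))*(-3*E - 1 + 2*exp(2))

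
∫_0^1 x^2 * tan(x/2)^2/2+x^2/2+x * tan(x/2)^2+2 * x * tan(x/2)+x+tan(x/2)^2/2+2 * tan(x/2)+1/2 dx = 4*tan(1/2)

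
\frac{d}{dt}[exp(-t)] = -exp(-t)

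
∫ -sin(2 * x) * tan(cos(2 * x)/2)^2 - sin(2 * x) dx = tan(cos(2*x)/2) + C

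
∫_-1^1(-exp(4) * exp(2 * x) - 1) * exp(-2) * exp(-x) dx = -exp(3) - exp(-1) + exp(-3) + E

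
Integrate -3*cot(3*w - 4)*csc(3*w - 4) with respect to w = csc(3*w - 4) + C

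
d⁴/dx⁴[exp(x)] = exp(x)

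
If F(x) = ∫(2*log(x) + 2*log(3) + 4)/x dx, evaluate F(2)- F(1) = -(log(3) + 2)^2 + (log(6) + 2)^2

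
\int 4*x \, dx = 2*x^2 + C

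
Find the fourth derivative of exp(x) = exp(x)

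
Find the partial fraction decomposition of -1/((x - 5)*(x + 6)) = 1/(11*(x + 6)) - 1/(11*(x - 5))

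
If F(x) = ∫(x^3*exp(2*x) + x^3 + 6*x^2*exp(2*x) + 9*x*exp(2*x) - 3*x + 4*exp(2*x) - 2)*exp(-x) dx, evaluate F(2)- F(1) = -8*E - 27*exp(-2) + 8*exp(-1) + 27*exp(2)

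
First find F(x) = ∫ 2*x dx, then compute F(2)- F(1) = 3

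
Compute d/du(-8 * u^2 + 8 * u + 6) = 8 - 16*u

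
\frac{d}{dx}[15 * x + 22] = 15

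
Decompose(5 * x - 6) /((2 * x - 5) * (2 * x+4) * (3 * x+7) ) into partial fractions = -159/(58*(3*x + 7)) + 13/(261*(2*x - 5)) + 8/(9*(x + 2))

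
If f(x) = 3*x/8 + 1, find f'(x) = 3/8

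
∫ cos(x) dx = sin(x) + C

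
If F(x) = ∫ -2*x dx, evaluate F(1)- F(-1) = 0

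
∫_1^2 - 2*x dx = -3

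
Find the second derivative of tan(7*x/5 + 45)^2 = 294*tan(7*x/5 + 45)^4/25 + 392*tan(7*x/5 + 45)^2/25 + 98/25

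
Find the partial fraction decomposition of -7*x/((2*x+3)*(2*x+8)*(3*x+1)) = 3/(22*(3*x + 1)) - 3/(5*(2*x + 3)) + 14/(55*(x + 4))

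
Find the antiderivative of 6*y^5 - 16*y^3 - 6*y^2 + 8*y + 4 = y^6 - 4*y^4 - 2*y^3 + 4*y^2 + 4*y + C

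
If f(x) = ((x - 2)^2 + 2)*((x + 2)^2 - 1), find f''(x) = 12*x^2 - 14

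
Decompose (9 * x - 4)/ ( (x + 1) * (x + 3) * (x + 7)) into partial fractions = -67/(24*(x + 7)) + 31/(8*(x + 3)) - 13/(12*(x + 1))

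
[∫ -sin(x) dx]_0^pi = -2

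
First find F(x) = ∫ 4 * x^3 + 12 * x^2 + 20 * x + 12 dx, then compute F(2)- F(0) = 112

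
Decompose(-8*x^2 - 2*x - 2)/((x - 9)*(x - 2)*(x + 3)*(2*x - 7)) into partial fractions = 856/(429*(2*x - 7)) + 17/(195*(x + 3)) - 38/(105*(x - 2)) - 167/(231*(x - 9))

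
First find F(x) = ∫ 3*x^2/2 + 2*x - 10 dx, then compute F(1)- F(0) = -17/2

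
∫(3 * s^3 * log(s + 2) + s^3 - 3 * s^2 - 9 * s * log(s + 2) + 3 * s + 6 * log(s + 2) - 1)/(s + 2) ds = (s - 1)^3*log(s + 2) + C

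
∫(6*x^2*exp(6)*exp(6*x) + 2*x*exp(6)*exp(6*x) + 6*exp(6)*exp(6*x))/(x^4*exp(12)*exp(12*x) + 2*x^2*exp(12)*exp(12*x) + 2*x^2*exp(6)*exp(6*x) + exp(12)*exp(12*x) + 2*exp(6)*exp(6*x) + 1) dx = (x^2 + 1)*exp(6*x + 6)/((x^2 + 1)*exp(6*x + 6) + 1) + C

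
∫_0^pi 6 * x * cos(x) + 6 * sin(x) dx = 0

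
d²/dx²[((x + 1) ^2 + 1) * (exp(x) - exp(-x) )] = (x^2*exp(2*x) - x^2 + 6*x*exp(2*x) + 2*x + 8*exp(2*x))*exp(-x)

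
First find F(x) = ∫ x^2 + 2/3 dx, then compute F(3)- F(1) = 10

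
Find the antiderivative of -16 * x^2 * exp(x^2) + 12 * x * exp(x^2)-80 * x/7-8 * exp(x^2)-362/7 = -2*(4*x - 3)*(5*x + 7*exp(x^2) + 49)/7 + C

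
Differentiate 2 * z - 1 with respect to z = 2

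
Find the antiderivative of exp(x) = exp(x) + C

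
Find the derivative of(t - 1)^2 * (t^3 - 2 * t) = 5*t^4 - 8*t^3 - 3*t^2 + 8*t - 2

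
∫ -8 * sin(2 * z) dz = 4*cos(2*z) + C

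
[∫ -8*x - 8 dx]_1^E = 16 - 4*(1 + E)^2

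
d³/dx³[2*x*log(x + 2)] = (-2*x - 12)/(x^3 + 6*x^2 + 12*x + 8)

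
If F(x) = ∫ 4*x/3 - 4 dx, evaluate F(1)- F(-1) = -8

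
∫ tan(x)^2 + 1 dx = tan(x) + C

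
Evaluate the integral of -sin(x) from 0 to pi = -2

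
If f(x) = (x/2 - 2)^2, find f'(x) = x/2 - 2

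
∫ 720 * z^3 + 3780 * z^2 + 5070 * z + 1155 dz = 180*z^4 + 1260*z^3 + 2535*z^2 + 1155*z + C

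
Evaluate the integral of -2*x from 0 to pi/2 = -pi^2/4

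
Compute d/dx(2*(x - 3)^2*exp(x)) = 2*x^2*exp(x) - 8*x*exp(x) + 6*exp(x)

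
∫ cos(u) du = sin(u) + C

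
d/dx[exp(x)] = exp(x)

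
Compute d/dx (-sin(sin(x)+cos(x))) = -sqrt(2)*cos(sqrt(2)*sin(x + pi/4))*cos(x + pi/4)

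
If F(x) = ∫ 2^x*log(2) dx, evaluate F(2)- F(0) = 3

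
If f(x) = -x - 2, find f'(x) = -1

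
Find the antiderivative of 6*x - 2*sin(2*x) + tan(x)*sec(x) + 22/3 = 3*x^2 + 22*x/3 + cos(2*x) + sec(x) + C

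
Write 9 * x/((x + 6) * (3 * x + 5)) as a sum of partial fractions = -45/(13*(3*x + 5)) + 54/(13*(x + 6))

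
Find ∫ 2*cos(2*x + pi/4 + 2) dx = sin(2*x + pi/4 + 2) + C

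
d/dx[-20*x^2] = -40*x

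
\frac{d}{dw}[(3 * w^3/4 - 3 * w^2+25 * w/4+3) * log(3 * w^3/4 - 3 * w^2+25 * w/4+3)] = 9*w^2*log(3*w^3/4 - 3*w^2 + 25*w/4 + 3)/4 + 9*w^2/4 - 6*w*log(3*w^3/4 - 3*w^2 + 25*w/4 + 3) - 6*w + 25*log(3*w^3/4 - 3*w^2 + 25*w/4 + 3)/4 + 25/4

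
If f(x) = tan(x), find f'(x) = cos(x)^(-2)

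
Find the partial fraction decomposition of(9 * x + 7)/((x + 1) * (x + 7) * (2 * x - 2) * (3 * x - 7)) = 27/(80*(3*x - 7)) + 1/(48*(x + 7)) - 1/(120*(x + 1)) - 1/(8*(x - 1))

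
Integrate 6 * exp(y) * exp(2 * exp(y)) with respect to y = 3*exp(2*exp(y)) + C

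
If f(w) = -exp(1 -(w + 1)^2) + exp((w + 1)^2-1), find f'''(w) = (8*w^3*exp(2*w^2 + 4*w) + 8*w^3 + 24*w^2*exp(2*w^2 + 4*w) + 24*w^2 + 36*w*exp(2*w^2 + 4*w) + 12*w + 20*exp(2*w^2 + 4*w) - 4)*exp(-w^2 - 2*w)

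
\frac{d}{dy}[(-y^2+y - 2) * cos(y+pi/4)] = y^2*sin(y + pi/4) - y*sin(y + pi/4) - 2*y*cos(y + pi/4) + 2*sin(y + pi/4) + cos(y + pi/4)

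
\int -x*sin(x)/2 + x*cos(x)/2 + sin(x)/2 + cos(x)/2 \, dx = sqrt(2)*x*sin(x + pi/4)/2 + C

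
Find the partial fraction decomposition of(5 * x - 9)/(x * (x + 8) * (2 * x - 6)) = -49/(176*(x + 8)) + 1/(11*(x - 3)) + 3/(16*x)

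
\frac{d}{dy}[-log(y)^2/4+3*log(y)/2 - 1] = (3 - log(y))/(2*y)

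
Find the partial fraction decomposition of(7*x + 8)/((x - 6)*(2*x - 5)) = -51/(7*(2*x - 5)) + 50/(7*(x - 6))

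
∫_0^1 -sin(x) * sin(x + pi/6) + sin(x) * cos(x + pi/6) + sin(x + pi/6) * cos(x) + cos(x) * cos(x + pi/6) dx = -1/2 + (cos(1) + sin(1))*sin(pi/6 + 1)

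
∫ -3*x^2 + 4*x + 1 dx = -x^3 + 2*x^2 + x + C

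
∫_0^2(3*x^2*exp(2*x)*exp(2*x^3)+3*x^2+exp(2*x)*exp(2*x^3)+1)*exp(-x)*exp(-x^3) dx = -exp(-10) + exp(10)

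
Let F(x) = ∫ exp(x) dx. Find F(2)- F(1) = -E + exp(2)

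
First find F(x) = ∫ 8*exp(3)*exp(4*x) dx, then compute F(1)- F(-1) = -2*exp(-1) + 2*exp(7)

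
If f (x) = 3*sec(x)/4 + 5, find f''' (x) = 3*(-1 + 6/cos(x)^2)*sin(x)/(4*cos(x)^2)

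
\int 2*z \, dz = z^2 + C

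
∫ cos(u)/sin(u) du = log(-3*sin(u)) + C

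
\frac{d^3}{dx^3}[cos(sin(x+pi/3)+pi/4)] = 3*sin(x + pi/3)*cos(x + pi/3)*cos(sin(x + pi/3) + pi/4) + sin(sin(x + pi/3) + pi/4)*cos(x + pi/3)^3 + sin(sin(x + pi/3) + pi/4)*cos(x + pi/3)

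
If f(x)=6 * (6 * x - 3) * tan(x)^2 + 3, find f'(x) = 72*x*sin(x)/cos(x)^3 - 36*sin(x)/cos(x)^3 - 36 + 36/cos(x)^2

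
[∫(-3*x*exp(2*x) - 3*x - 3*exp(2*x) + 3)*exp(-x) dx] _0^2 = -6*exp(2) + 6*exp(-2)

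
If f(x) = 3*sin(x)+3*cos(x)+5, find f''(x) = -3*sin(x) - 3*cos(x)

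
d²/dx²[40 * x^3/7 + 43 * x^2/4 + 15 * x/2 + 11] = 240*x/7 + 43/2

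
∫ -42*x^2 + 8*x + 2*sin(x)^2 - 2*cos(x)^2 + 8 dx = -14*x^3 + 4*x^2 + 8*x - sin(2*x) + C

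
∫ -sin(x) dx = cos(x) + C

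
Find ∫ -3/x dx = -3*log(x) + C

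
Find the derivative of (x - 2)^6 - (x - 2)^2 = 6*x^5 - 60*x^4 + 240*x^3 - 480*x^2 + 478*x - 188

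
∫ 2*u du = u^2 + C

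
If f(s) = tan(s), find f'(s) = cos(s)^(-2)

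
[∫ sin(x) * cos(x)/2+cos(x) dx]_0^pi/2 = 5/4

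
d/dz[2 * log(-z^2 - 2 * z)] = (4*z + 4)/(z^2 + 2*z)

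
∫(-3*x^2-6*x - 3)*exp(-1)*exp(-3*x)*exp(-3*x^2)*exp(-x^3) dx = exp(-(x + 1)^3) + C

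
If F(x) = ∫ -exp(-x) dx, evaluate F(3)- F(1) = -exp(-1) + exp(-3)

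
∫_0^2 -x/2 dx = -1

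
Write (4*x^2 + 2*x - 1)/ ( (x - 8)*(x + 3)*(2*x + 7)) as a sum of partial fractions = 164/(23*(2*x + 7)) - 29/(11*(x + 3)) + 271/(253*(x - 8))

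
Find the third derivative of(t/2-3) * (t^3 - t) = 12*t - 18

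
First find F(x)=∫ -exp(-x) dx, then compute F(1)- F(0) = -1 + exp(-1)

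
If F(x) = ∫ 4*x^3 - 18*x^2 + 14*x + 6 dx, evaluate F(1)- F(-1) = 0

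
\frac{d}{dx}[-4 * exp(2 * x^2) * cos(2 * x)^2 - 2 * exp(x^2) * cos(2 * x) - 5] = 4*(-2*x*exp(x^2)*cos(4*x) - 2*x*exp(x^2) - x*cos(2*x) + 2*exp(x^2)*sin(4*x) + sin(2*x))*exp(x^2)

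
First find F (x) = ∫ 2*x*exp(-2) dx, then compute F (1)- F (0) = exp(-2)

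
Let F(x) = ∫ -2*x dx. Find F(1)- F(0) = -1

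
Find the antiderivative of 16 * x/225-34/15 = 8*x^2/225 - 34*x/15 + C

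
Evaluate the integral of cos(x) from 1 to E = -sin(1) + sin(E)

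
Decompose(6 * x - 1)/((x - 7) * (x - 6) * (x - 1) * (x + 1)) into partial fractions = 1/(16*(x + 1)) + 1/(12*(x - 1)) - 1/(x - 6) + 41/(48*(x - 7))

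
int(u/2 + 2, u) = u^2/4 + 2*u + C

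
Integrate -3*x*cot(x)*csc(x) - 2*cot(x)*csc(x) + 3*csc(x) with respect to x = (3*x + 2)*csc(x) + C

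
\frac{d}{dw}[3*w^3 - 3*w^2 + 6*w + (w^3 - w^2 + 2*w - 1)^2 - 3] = 6*w^5 - 10*w^4 + 20*w^3 - 9*w^2 + 6*w + 2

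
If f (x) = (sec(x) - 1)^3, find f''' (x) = 3*(-1 + 8/cos(x) - 3/cos(x)^2 - 24/cos(x)^3 + 20/cos(x)^4)*sin(x)/cos(x)^2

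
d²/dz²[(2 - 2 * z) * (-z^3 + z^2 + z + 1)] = 24*z^2 - 24*z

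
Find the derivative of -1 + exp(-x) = -exp(-x)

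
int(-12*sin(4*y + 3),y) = 3*cos(4*y + 3) + C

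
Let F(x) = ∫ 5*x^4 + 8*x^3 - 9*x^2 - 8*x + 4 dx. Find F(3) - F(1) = 300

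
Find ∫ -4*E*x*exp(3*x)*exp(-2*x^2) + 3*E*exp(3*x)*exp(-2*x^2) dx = exp(-2*x^2 + 3*x + 1) + C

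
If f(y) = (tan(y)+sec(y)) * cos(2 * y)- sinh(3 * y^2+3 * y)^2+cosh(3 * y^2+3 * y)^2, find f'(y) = -4*sin(y) - 2*sin(2*y)*tan(y) + cos(2*y)*tan(y)^2 + cos(2*y)*tan(y)*sec(y) + cos(2*y)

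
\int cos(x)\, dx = sin(x) + C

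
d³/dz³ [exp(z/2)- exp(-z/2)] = (exp(z) + 1)*exp(-z/2)/8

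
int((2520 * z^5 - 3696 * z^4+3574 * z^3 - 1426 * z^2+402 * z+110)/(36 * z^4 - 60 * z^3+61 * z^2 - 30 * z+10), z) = 35*z^2 + 14*z + log((6*z^2 - 5*z + 3)^2 + 1) + C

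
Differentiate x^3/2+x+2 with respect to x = 3*x^2/2 + 1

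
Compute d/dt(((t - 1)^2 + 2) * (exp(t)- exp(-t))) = (t^2*exp(2*t) + t^2 - 4*t + exp(2*t) + 5)*exp(-t)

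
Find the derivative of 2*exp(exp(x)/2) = exp(x + exp(x)/2)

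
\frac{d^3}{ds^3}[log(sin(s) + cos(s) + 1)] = (cos(2*s) + 3*sqrt(2)*cos(s + pi/4))/(2*(sqrt(2)*sin(s)^2*cos(s + pi/4) + sin(s)^2 + 2*sin(s)*cos(s) + sqrt(2)*sin(s)*cos(s + pi/4) + 3*sin(s) + 2*cos(s) + 2))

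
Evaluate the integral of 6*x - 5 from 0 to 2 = 2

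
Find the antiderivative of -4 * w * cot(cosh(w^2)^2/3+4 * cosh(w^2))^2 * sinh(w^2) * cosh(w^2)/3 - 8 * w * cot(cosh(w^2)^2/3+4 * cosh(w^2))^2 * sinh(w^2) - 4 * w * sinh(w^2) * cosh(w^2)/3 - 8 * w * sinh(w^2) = cot((cosh(w^2) + 12)*cosh(w^2)/3) + C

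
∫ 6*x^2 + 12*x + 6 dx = 2*x^3 + 6*x^2 + 6*x + C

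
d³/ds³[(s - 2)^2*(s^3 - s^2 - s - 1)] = 60*s^2 - 120*s + 42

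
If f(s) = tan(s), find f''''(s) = 24*tan(s)^5 + 40*tan(s)^3 + 16*tan(s)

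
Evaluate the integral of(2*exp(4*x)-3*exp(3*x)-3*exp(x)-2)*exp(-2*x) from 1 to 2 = -3*exp(2) - (E - exp(-1))^2 - 3*exp(-1) + 3*exp(-2) + 3*E + (-exp(-2) + exp(2))^2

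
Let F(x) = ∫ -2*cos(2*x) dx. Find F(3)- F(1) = -sin(6) + sin(2)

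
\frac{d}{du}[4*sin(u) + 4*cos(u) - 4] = -4*sin(u) + 4*cos(u)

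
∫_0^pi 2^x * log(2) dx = -1 + 2^pi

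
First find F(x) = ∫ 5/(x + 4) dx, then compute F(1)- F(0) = -5*log(4) + 5*log(5)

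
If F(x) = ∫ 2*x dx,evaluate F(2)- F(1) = 3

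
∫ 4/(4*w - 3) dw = log(3 - 4*w) + C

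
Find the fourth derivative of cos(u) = cos(u)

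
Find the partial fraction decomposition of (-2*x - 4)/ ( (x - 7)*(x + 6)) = -8/(13*(x + 6)) - 18/(13*(x - 7))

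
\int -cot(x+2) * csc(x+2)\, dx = csc(x + 2) + C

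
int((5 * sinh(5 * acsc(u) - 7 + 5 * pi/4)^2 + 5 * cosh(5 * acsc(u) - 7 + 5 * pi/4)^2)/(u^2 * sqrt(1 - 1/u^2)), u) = -sinh(10*acsc(u) - 14 + 5*pi/2)/2 + C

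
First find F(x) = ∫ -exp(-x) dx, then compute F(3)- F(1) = -exp(-1) + exp(-3)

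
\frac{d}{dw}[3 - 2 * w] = -2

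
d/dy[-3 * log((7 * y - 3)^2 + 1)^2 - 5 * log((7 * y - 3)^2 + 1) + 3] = (-588*y*log(49*y^2 - 42*y + 10) - 490*y + 252*log(49*y^2 - 42*y + 10) + 210)/(49*y^2 - 42*y + 10)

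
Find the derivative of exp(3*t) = 3*exp(3*t)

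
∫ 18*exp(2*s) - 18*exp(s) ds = 9*(1 - exp(s))^2 + C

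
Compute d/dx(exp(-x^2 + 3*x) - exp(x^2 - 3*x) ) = -2*x*exp(-x^2 + 3*x) - 2*x*exp(x^2 - 3*x) + 3*exp(-x^2 + 3*x) + 3*exp(x^2 - 3*x)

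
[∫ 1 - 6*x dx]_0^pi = (1 - pi)*(2 + 3*pi) - 2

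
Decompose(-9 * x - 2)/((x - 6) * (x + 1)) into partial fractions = -1/(x + 1) - 8/(x - 6)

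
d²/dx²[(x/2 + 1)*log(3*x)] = (x - 2)/(2*x^2)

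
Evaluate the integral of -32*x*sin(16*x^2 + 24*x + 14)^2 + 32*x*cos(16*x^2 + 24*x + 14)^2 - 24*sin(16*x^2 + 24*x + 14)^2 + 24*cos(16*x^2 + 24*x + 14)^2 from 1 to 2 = -sin(108)/2 + sin(252)/2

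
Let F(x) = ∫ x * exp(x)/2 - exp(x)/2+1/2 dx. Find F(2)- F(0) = 2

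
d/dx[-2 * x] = -2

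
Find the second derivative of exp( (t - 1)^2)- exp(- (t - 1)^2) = (4*t^2*exp(2*t^2 - 4*t + 2) - 4*t^2 - 8*t*exp(2*t^2 - 4*t + 2) + 8*t + 6*exp(2*t^2 - 4*t + 2) - 2)*exp(-t^2 + 2*t - 1)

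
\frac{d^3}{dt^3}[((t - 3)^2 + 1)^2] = 24*t - 72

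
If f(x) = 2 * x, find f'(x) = 2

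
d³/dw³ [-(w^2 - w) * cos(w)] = -w^2*sin(w) + w*sin(w) + 6*w*cos(w) + 6*sin(w) - 3*cos(w)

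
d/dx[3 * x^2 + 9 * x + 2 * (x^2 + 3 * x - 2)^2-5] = 8*x^3 + 36*x^2 + 26*x - 15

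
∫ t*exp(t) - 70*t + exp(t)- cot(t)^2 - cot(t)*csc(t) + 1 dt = -35*t^2 + t*exp(t) + 2*t + cot(t) + csc(t) + C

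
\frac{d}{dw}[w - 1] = 1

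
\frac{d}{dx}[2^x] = 2^x*log(2)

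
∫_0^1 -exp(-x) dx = -1 + exp(-1)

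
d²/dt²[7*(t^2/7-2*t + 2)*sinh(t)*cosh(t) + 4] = 2*t^2*sinh(2*t) - 28*t*sinh(2*t) + 4*t*cosh(2*t) + 29*sinh(2*t) - 28*cosh(2*t)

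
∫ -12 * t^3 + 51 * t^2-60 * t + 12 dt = -3*t^4 + 17*t^3 - 30*t^2 + 12*t + C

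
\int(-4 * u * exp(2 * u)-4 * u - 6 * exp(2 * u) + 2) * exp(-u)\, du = -4*(2*u + 1)*sinh(u) + C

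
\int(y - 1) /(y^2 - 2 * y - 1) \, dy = log((y - 1)^2 - 2)/2 + C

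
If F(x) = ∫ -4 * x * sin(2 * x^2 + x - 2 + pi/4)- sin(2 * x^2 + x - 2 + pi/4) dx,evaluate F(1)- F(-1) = -sqrt(2)*sin(1)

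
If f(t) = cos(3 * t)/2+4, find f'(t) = -3*sin(3*t)/2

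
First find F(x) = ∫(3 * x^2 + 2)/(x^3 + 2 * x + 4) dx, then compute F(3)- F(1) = -log(7) + log(37)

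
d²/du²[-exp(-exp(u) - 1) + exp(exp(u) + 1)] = (-exp(2*u) + exp(u) + exp(u + 2*exp(u) + 2) + exp(2*u + 2*exp(u) + 2))*exp(-exp(u) - 1)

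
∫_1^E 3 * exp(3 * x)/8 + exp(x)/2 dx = -exp(3)/8 - E/2 + exp(E)/2 + exp(3*E)/8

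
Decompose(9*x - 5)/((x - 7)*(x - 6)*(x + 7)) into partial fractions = -34/(91*(x + 7)) - 49/(13*(x - 6)) + 29/(7*(x - 7))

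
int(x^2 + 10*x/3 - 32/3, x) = x^3/3 + 5*x^2/3 - 32*x/3 + C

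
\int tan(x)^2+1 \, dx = tan(x) + C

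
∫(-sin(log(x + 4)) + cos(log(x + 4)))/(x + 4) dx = sqrt(2)*sin(log(x + 4) + pi/4) + C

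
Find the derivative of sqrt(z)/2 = 1/(4*sqrt(z))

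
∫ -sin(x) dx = cos(x) + C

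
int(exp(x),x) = exp(x) + C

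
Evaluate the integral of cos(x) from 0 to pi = 0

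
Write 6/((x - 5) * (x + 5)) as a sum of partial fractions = -3/(5*(x + 5)) + 3/(5*(x - 5))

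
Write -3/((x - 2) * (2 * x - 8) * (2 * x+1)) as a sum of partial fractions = -2/(15*(2*x + 1)) + 3/(20*(x - 2)) - 1/(12*(x - 4))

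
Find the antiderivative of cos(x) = sin(x) + C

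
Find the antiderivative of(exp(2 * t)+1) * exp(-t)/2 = sinh(t) + C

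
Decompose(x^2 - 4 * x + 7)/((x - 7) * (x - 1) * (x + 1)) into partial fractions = 3/(4*(x + 1)) - 1/(3*(x - 1)) + 7/(12*(x - 7))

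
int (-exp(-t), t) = exp(-t) + C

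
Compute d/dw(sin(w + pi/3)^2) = cos(2*w + pi/6)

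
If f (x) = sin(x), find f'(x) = cos(x)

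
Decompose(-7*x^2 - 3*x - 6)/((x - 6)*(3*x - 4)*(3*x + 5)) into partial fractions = -8/(27*(3*x + 5)) + 101/(189*(3*x - 4)) - 6/(7*(x - 6))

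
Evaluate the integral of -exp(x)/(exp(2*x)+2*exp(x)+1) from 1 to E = -exp(E)/(1 + exp(E)) + E/(1 + E)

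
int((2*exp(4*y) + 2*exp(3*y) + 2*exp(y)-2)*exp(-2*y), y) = 4*sinh(y) + 2*cosh(2*y) + C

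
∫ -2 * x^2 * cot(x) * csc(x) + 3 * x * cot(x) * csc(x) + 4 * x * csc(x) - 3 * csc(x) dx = x*(2*x - 3)*csc(x) + C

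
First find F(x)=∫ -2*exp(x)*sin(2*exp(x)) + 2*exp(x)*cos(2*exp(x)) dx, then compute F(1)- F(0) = -sin(2) + sin(2*E) - cos(2) + cos(2*E)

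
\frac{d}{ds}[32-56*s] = -56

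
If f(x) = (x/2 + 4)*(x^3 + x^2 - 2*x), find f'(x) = 2*x^3 + 27*x^2/2 + 6*x - 8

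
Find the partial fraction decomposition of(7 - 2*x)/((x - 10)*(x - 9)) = 11/(x - 9) - 13/(x - 10)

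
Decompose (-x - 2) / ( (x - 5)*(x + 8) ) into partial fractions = -6/(13*(x + 8)) - 7/(13*(x - 5))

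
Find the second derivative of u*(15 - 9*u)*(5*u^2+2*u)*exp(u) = -45*u^4*exp(u) - 303*u^3*exp(u) - 168*u^2*exp(u) + 462*u*exp(u) + 60*exp(u)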